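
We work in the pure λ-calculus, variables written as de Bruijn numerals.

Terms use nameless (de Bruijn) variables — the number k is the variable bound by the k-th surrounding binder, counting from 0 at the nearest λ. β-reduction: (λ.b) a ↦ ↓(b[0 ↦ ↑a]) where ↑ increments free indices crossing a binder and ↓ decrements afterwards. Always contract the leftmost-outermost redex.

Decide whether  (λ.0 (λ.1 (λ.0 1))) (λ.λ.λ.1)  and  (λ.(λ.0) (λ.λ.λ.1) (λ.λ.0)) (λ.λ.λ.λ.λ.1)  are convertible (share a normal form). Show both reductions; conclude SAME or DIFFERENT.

Answer: SAME — A ⇓ λ.λ.1, B ⇓ λ.λ.1

Reduction:
Term A:
  start: (λ.0 (λ.1 (λ.0 1))) (λ.λ.λ.1)
  step 1: (λ.λ.λ.1) (λ.(λ.λ.λ.1) (λ.0 1))
  step 2: λ.λ.1

Term B:
  start: (λ.(λ.0) (λ.λ.λ.1) (λ.λ.0)) (λ.λ.λ.λ.λ.1)
  step 1: (λ.0) (λ.λ.λ.1) (λ.λ.0)
  step 2: (λ.λ.λ.1) (λ.λ.0)
  step 3: λ.λ.1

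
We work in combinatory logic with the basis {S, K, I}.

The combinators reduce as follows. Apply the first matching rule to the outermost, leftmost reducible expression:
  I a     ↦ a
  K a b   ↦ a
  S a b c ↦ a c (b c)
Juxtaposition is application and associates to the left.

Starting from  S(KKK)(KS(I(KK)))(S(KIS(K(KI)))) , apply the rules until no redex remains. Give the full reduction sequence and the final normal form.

  start: S(KKK)(KS(I(KK)))(S(KIS(K(KI))))
  →1  KKK(S(KIS(K(KI))))(KS(I(KK))(S(KIS(K(KI)))))
  →2  K(S(KIS(K(KI))))(KS(I(KK))(S(KIS(K(KI)))))
  →3  S(KIS(K(KI)))
  →4  S(I(K(KI)))
  →5  S(K(KI))

Answer: normal form = S(K(KI))  (in 5 steps)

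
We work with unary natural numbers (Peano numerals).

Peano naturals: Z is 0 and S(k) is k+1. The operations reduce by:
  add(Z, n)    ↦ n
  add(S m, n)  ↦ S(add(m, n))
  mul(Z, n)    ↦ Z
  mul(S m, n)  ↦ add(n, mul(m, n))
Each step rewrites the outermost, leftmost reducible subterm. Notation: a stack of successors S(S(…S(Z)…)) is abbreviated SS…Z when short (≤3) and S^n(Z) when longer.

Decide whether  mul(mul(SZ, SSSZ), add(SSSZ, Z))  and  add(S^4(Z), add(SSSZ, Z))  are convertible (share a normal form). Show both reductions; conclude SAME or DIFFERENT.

Term A:
  start: mul(mul(SZ, SSSZ), add(SSSZ, Z))
  step 1: mul(add(SSSZ, mul(Z, SSSZ)), add(SSSZ, Z))
  step 2: mul(S(add(SSZ, mul(Z, SSSZ))), add(SSSZ, Z))
  step 3: add(add(SSSZ, Z), mul(add(SSZ, mul(Z, SSSZ)), add(SSSZ, Z)))
  step 4: add(S(add(SSZ, Z)), mul(add(SSZ, mul(Z, SSSZ)), add(SSSZ, Z)))
  step 5: S(add(add(SSZ, Z), mul(add(SSZ, mul(Z, SSSZ)), add(SSSZ, Z))))
  step 6: S(add(S(add(SZ, Z)), mul(add(SSZ, mul(Z, SSSZ)), add(SSSZ, Z))))
  step 7: S(S(add(add(SZ, Z), mul(add(SSZ, mul(Z, SSSZ)), add(SSSZ, Z)))))
  step 8: S(S(add(S(add(Z, Z)), mul(add(SSZ, mul(Z, SSSZ)), add(SSSZ, Z)))))
  step 9: S(S(S(add(add(Z, Z), mul(add(SSZ, mul(Z, SSSZ)), add(SSSZ, Z))))))
  step 10: S(S(S(add(Z, mul(add(SSZ, mul(Z, SSSZ)), add(SSSZ, Z))))))
  step 11: S(S(S(mul(add(SSZ, mul(Z, SSSZ)), add(SSSZ, Z)))))
  step 12: S(S(S(mul(S(add(SZ, mul(Z, SSSZ))), add(SSSZ, Z)))))
  step 13: S(S(S(add(add(SSSZ, Z), mul(add(SZ, mul(Z, SSSZ)), add(SSSZ, Z))))))
  step 14: S(S(S(add(S(add(SSZ, Z)), mul(add(SZ, mul(Z, SSSZ)), add(SSSZ, Z))))))
  step 15: S(S(S(S(add(add(SSZ, Z), mul(add(SZ, mul(Z, SSSZ)), add(SSSZ, Z)))))))
  step 16: S(S(S(S(add(S(add(SZ, Z)), mul(add(SZ, mul(Z, SSSZ)), add(SSSZ, Z)))))))
  step 17: S(S(S(S(S(add(add(SZ, Z), mul(add(SZ, mul(Z, SSSZ)), add(SSSZ, Z))))))))
  step 18: S(S(S(S(S(add(S(add(Z, Z)), mul(add(SZ, mul(Z, SSSZ)), add(SSSZ, Z))))))))
  step 19: S(S(S(S(S(S(add(add(Z, Z), mul(add(SZ, mul(Z, SSSZ)), add(SSSZ, Z)))))))))
  step 20: S(S(S(S(S(S(add(Z, mul(add(SZ, mul(Z, SSSZ)), add(SSSZ, Z)))))))))
  step 21: S(S(S(S(S(S(mul(add(SZ, mul(Z, SSSZ)), add(SSSZ, Z))))))))
  step 22: S(S(S(S(S(S(mul(S(add(Z, mul(Z, SSSZ))), add(SSSZ, Z))))))))
  step 23: S(S(S(S(S(S(add(add(SSSZ, Z), mul(add(Z, mul(Z, SSSZ)), add(SSSZ, Z)))))))))
  step 24: S(S(S(S(S(S(add(S(add(SSZ, Z)), mul(add(Z, mul(Z, SSSZ)), add(SSSZ, Z)))))))))
  step 25: S(S(S(S(S(S(S(add(add(SSZ, Z), mul(add(Z, mul(Z, SSSZ)), add(SSSZ, Z))))))))))
  step 26: S(S(S(S(S(S(S(add(S(add(SZ, Z)), mul(add(Z, mul(Z, SSSZ)), add(SSSZ, Z))))))))))
  step 27: S(S(S(S(S(S(S(S(add(add(SZ, Z), mul(add(Z, mul(Z, SSSZ)), add(SSSZ, Z)))))))))))
  step 28: S(S(S(S(S(S(S(S(add(S(add(Z, Z)), mul(add(Z, mul(Z, SSSZ)), add(SSSZ, Z)))))))))))
  step 29: S(S(S(S(S(S(S(S(S(add(add(Z, Z), mul(add(Z, mul(Z, SSSZ)), add(SSSZ, Z))))))))))))
  step 30: S(S(S(S(S(S(S(S(S(add(Z, mul(add(Z, mul(Z, SSSZ)), add(SSSZ, Z))))))))))))
  step 31: S(S(S(S(S(S(S(S(S(mul(add(Z, mul(Z, SSSZ)), add(SSSZ, Z)))))))))))
  step 32: S(S(S(S(S(S(S(S(S(mul(mul(Z, SSSZ), add(SSSZ, Z)))))))))))
  step 33: S(S(S(S(S(S(S(S(S(mul(Z, add(SSSZ, Z)))))))))))
  step 34: S^9(Z)

Term B:
  start: add(S^4(Z), add(SSSZ, Z))
  step 1: S(add(SSSZ, add(SSSZ, Z)))
  step 2: S(S(add(SSZ, add(SSSZ, Z))))
  step 3: S(S(S(add(SZ, add(SSSZ, Z)))))
  step 4: S(S(S(S(add(Z, add(SSSZ, Z))))))
  step 5: S(S(S(S(add(SSSZ, Z)))))
  step 6: S(S(S(S(S(add(SSZ, Z))))))
  step 7: S(S(S(S(S(S(add(SZ, Z)))))))
  step 8: S(S(S(S(S(S(S(add(Z, Z))))))))
  step 9: S^7(Z)

Answer: DIFFERENT — A ⇓ S^9(Z), B ⇓ S^7(Z)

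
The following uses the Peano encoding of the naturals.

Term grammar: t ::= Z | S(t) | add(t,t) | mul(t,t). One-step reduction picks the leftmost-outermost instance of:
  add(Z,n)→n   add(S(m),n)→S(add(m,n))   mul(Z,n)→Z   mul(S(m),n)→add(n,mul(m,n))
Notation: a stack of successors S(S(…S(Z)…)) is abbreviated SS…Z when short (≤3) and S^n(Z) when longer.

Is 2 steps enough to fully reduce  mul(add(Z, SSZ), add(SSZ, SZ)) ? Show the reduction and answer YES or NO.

Answer: NO — after 2 steps the term is add(add(SSZ, SZ), mul(SZ, add(SSZ, SZ))), not yet normal

Reduction:
  start: mul(add(Z, SSZ), add(SSZ, SZ))
  →1  mul(SSZ, add(SSZ, SZ))
  →2  add(add(SSZ, SZ), mul(SZ, add(SSZ, SZ)))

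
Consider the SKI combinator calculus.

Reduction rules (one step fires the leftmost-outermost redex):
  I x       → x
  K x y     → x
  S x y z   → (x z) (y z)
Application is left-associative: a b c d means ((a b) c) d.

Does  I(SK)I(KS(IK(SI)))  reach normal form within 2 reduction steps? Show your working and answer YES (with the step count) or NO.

  start: I(SK)I(KS(IK(SI)))
  step 1: SKI(KS(IK(SI)))
  step 2: K(KS(IK(SI)))(I(KS(IK(SI))))

Answer: NO — after 2 steps the term is K(KS(IK(SI)))(I(KS(IK(SI)))), not yet normal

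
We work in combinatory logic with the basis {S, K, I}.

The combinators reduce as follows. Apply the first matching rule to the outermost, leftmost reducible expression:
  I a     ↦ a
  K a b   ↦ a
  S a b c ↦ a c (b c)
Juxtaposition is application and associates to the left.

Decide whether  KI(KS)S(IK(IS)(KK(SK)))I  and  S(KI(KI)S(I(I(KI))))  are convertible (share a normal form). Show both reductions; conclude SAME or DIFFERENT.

Answer: DIFFERENT — A ⇓ SSI, B ⇓ S(S(KI))

Derivation:
Term A:
  start: KI(KS)S(IK(IS)(KK(SK)))I
  →1  IS(IK(IS)(KK(SK)))I
  →2  S(IK(IS)(KK(SK)))I
  →3  S(K(IS)(KK(SK)))I
  →4  S(IS)I
  →5  SSI

Term B:
  start: S(KI(KI)S(I(I(KI))))
  →1  S(IS(I(I(KI))))
  →2  S(S(I(I(KI))))
  →3  S(S(I(KI)))
  →4  S(S(KI))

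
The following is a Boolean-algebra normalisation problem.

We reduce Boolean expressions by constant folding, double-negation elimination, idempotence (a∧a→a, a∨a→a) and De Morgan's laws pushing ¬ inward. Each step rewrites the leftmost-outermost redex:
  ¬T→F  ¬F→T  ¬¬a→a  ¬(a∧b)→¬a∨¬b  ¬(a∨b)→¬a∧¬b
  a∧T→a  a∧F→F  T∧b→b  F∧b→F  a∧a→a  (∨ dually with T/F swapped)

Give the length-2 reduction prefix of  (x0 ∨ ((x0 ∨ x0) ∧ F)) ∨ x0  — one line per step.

  start: (x0 ∨ ((x0 ∨ x0) ∧ F)) ∨ x0
  [1] (x0 ∨ F) ∨ x0
  [2] x0 ∨ x0

Answer: after 2 steps: x0 ∨ x0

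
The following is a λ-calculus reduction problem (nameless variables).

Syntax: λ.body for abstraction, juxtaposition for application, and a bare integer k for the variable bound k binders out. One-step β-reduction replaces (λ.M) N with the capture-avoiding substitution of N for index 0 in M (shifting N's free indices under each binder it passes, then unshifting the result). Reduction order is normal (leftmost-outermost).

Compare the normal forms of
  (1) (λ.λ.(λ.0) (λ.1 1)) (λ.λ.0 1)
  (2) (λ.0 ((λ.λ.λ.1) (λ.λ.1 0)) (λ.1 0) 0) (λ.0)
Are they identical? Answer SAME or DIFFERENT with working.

Answer: DIFFERENT — A ⇓ λ.λ.1 1, B ⇓ λ.0

Derivation:
Term A:
  start: (λ.λ.(λ.0) (λ.1 1)) (λ.λ.0 1)
  [1] λ.(λ.0) (λ.1 1)
  [2] λ.λ.1 1

Term B:
  start: (λ.0 ((λ.λ.λ.1) (λ.λ.1 0)) (λ.1 0) 0) (λ.0)
  [1] (λ.0) ((λ.λ.λ.1) (λ.λ.1 0)) (λ.(λ.0) 0) (λ.0)
  [2] (λ.λ.λ.1) (λ.λ.1 0) (λ.(λ.0) 0) (λ.0)
  [3] (λ.λ.1) (λ.(λ.0) 0) (λ.0)
  [4] (λ.λ.(λ.0) 0) (λ.0)
  [5] λ.(λ.0) 0
  [6] λ.0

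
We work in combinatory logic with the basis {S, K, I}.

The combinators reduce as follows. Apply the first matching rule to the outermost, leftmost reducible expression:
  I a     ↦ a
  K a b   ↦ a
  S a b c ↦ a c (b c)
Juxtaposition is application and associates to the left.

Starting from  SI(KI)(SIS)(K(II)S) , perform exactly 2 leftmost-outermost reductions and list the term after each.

  start: SI(KI)(SIS)(K(II)S)
  →1  I(SIS)(KI(SIS))(K(II)S)
  →2  SIS(KI(SIS))(K(II)S)

Answer: after 2 steps: SIS(KI(SIS))(K(II)S)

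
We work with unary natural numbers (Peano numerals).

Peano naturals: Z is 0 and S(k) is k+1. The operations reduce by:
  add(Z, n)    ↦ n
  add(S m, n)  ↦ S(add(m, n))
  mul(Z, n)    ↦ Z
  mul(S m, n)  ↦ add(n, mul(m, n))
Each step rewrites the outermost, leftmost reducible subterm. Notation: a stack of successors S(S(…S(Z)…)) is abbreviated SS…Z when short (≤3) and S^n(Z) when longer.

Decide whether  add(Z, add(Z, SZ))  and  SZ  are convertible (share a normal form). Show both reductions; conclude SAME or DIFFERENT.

Term A:
  start: add(Z, add(Z, SZ))
  step 1: add(Z, SZ)
  step 2: SZ

Term B:
  start: SZ

Answer: SAME — A ⇓ SZ, B ⇓ SZ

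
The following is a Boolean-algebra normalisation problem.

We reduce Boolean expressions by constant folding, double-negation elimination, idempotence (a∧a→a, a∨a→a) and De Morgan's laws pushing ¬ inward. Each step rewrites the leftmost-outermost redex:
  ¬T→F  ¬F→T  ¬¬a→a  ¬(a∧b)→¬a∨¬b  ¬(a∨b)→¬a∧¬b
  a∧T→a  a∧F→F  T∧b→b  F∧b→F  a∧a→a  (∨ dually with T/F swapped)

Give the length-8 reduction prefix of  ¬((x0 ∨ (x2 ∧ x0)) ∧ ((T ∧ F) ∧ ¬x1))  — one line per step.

  start: ¬((x0 ∨ (x2 ∧ x0)) ∧ ((T ∧ F) ∧ ¬x1))
  →1  ¬(x0 ∨ (x2 ∧ x0)) ∨ ¬((T ∧ F) ∧ ¬x1)
  →2  (¬x0 ∧ ¬(x2 ∧ x0)) ∨ ¬((T ∧ F) ∧ ¬x1)
  →3  (¬x0 ∧ (¬x2 ∨ ¬x0)) ∨ ¬((T ∧ F) ∧ ¬x1)
  →4  (¬x0 ∧ (¬x2 ∨ ¬x0)) ∨ (¬(T ∧ F) ∨ ¬¬x1)
  →5  (¬x0 ∧ (¬x2 ∨ ¬x0)) ∨ ((¬T ∨ ¬F) ∨ ¬¬x1)
  →6  (¬x0 ∧ (¬x2 ∨ ¬x0)) ∨ ((F ∨ ¬F) ∨ ¬¬x1)
  →7  (¬x0 ∧ (¬x2 ∨ ¬x0)) ∨ (¬F ∨ ¬¬x1)
  →8  (¬x0 ∧ (¬x2 ∨ ¬x0)) ∨ (T ∨ ¬¬x1)

Answer: after 8 steps: (¬x0 ∧ (¬x2 ∨ ¬x0)) ∨ (T ∨ ¬¬x1)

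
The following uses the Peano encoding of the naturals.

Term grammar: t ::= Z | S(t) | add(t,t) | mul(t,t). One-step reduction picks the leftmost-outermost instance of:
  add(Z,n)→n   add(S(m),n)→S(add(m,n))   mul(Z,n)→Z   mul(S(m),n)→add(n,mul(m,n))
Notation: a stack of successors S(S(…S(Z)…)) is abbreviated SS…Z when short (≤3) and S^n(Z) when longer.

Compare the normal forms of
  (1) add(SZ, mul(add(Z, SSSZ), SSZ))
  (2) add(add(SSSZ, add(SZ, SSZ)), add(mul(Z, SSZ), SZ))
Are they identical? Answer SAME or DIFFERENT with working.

Answer: SAME — A ⇓ S^7(Z), B ⇓ S^7(Z)

Derivation:
Term A:
  start: add(SZ, mul(add(Z, SSSZ), SSZ))
  [1] S(add(Z, mul(add(Z, SSSZ), SSZ)))
  [2] S(mul(add(Z, SSSZ), SSZ))
  [3] S(mul(SSSZ, SSZ))
  [4] S(add(SSZ, mul(SSZ, SSZ)))
  [5] S(S(add(SZ, mul(SSZ, SSZ))))
  [6] S(S(S(add(Z, mul(SSZ, SSZ)))))
  [7] S(S(S(mul(SSZ, SSZ))))
  [8] S(S(S(add(SSZ, mul(SZ, SSZ)))))
  [9] S(S(S(S(add(SZ, mul(SZ, SSZ))))))
  [10] S(S(S(S(S(add(Z, mul(SZ, SSZ)))))))
  [11] S(S(S(S(S(mul(SZ, SSZ))))))
  [12] S(S(S(S(S(add(SSZ, mul(Z, SSZ)))))))
  [13] S(S(S(S(S(S(add(SZ, mul(Z, SSZ))))))))
  [14] S(S(S(S(S(S(S(add(Z, mul(Z, SSZ)))))))))
  [15] S(S(S(S(S(S(S(mul(Z, SSZ))))))))
  [16] S^7(Z)

Term B:
  start: add(add(SSSZ, add(SZ, SSZ)), add(mul(Z, SSZ), SZ))
  [1] add(S(add(SSZ, add(SZ, SSZ))), add(mul(Z, SSZ), SZ))
  [2] S(add(add(SSZ, add(SZ, SSZ)), add(mul(Z, SSZ), SZ)))
  [3] S(add(S(add(SZ, add(SZ, SSZ))), add(mul(Z, SSZ), SZ)))
  [4] S(S(add(add(SZ, add(SZ, SSZ)), add(mul(Z, SSZ), SZ))))
  [5] S(S(add(S(add(Z, add(SZ, SSZ))), add(mul(Z, SSZ), SZ))))
  [6] S(S(S(add(add(Z, add(SZ, SSZ)), add(mul(Z, SSZ), SZ)))))
  [7] S(S(S(add(add(SZ, SSZ), add(mul(Z, SSZ), SZ)))))
  [8] S(S(S(add(S(add(Z, SSZ)), add(mul(Z, SSZ), SZ)))))
  [9] S(S(S(S(add(add(Z, SSZ), add(mul(Z, SSZ), SZ))))))
  [10] S(S(S(S(add(SSZ, add(mul(Z, SSZ), SZ))))))
  [11] S(S(S(S(S(add(SZ, add(mul(Z, SSZ), SZ)))))))
  [12] S(S(S(S(S(S(add(Z, add(mul(Z, SSZ), SZ))))))))
  [13] S(S(S(S(S(S(add(mul(Z, SSZ), SZ)))))))
  [14] S(S(S(S(S(S(add(Z, SZ)))))))
  [15] S^7(Z)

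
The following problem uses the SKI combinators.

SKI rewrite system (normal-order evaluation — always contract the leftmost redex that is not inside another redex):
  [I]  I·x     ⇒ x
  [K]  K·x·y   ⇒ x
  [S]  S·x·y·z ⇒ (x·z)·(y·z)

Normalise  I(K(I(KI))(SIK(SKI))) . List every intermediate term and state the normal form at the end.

  start: I(K(I(KI))(SIK(SKI)))
  step 1: K(I(KI))(SIK(SKI))
  step 2: I(KI)
  step 3: KI

Answer: normal form = KI  (in 3 steps)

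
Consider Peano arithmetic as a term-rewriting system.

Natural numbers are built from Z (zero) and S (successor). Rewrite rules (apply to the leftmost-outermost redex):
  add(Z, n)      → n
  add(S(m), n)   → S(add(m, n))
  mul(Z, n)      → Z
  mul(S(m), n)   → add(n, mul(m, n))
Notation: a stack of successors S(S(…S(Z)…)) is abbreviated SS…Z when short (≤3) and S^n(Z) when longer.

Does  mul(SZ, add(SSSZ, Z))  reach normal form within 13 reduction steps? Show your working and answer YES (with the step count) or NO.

Answer: YES — reaches normal form SSSZ in 10 ≤ 13 steps

Derivation:
  start: mul(SZ, add(SSSZ, Z))
  →1  add(add(SSSZ, Z), mul(Z, add(SSSZ, Z)))
  →2  add(S(add(SSZ, Z)), mul(Z, add(SSSZ, Z)))
  →3  S(add(add(SSZ, Z), mul(Z, add(SSSZ, Z))))
  →4  S(add(S(add(SZ, Z)), mul(Z, add(SSSZ, Z))))
  →5  S(S(add(add(SZ, Z), mul(Z, add(SSSZ, Z)))))
  →6  S(S(add(S(add(Z, Z)), mul(Z, add(SSSZ, Z)))))
  →7  S(S(S(add(add(Z, Z), mul(Z, add(SSSZ, Z))))))
  →8  S(S(S(add(Z, mul(Z, add(SSSZ, Z))))))
  →9  S(S(S(mul(Z, add(SSSZ, Z)))))
  →10  SSSZ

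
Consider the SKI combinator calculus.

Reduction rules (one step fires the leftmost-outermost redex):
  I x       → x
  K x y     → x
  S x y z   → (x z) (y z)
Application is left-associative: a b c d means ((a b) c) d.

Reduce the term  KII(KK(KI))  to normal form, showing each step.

Answer: normal form = K  (in 3 steps)

Working:
  start: KII(KK(KI))
  →1  I(KK(KI))
  →2  KK(KI)
  →3  K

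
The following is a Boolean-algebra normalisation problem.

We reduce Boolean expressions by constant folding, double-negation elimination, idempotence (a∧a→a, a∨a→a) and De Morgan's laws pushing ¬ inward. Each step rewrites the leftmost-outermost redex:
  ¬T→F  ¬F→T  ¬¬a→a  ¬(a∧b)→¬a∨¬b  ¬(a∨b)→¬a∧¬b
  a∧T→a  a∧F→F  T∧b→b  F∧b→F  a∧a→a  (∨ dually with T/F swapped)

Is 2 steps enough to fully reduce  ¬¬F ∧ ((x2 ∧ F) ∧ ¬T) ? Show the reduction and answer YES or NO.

  start: ¬¬F ∧ ((x2 ∧ F) ∧ ¬T)
  →1  F ∧ ((x2 ∧ F) ∧ ¬T)
  →2  F

Answer: YES — reaches normal form F in 2 ≤ 2 steps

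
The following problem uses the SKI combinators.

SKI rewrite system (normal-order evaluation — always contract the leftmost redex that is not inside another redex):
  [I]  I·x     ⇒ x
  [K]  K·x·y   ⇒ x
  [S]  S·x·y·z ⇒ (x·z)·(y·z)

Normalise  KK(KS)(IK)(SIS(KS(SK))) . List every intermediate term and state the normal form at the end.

Answer: normal form = K  (in 3 steps)

Reduction:
  start: KK(KS)(IK)(SIS(KS(SK)))
  step 1: K(IK)(SIS(KS(SK)))
  step 2: IK
  step 3: K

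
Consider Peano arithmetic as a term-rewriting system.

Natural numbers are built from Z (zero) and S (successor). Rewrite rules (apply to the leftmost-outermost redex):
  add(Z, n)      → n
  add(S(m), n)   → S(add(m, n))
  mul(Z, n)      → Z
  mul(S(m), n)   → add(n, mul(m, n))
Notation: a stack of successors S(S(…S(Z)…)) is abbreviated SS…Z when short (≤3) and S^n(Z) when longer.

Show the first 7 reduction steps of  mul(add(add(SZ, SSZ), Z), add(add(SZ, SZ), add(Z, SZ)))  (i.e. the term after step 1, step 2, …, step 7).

Answer: after 7 steps: S(add(add(SZ, add(Z, SZ)), mul(add(add(Z, SSZ), Z), add(add(SZ, SZ), add(Z, SZ)))))

Working:
  start: mul(add(add(SZ, SSZ), Z), add(add(SZ, SZ), add(Z, SZ)))
  [1] mul(add(S(add(Z, SSZ)), Z), add(add(SZ, SZ), add(Z, SZ)))
  [2] mul(S(add(add(Z, SSZ), Z)), add(add(SZ, SZ), add(Z, SZ)))
  [3] add(add(add(SZ, SZ), add(Z, SZ)), mul(add(add(Z, SSZ), Z), add(add(SZ, SZ), add(Z, SZ))))
  [4] add(add(S(add(Z, SZ)), add(Z, SZ)), mul(add(add(Z, SSZ), Z), add(add(SZ, SZ), add(Z, SZ))))
  [5] add(S(add(add(Z, SZ), add(Z, SZ))), mul(add(add(Z, SSZ), Z), add(add(SZ, SZ), add(Z, SZ))))
  [6] S(add(add(add(Z, SZ), add(Z, SZ)), mul(add(add(Z, SSZ), Z), add(add(SZ, SZ), add(Z, SZ)))))
  [7] S(add(add(SZ, add(Z, SZ)), mul(add(add(Z, SSZ), Z), add(add(SZ, SZ), add(Z, SZ)))))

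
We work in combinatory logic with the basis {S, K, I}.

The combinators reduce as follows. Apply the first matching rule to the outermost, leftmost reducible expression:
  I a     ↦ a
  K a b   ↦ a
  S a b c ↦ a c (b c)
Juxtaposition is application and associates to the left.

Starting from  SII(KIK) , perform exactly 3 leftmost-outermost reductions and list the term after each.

Answer: after 3 steps: I(I(KIK))

Reduction:
  start: SII(KIK)
  step 1: I(KIK)(I(KIK))
  step 2: KIK(I(KIK))
  step 3: I(I(KIK))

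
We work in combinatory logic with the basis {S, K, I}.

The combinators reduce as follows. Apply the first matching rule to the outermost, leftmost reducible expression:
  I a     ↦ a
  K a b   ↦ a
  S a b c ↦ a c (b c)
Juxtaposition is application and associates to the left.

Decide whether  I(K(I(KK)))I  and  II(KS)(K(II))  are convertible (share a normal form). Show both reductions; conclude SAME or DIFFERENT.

Term A:
  start: I(K(I(KK)))I
  →1  K(I(KK))I
  →2  I(KK)
  →3  KK

Term B:
  start: II(KS)(K(II))
  →1  I(KS)(K(II))
  →2  KS(K(II))
  →3  S

Answer: DIFFERENT — A ⇓ KK, B ⇓ S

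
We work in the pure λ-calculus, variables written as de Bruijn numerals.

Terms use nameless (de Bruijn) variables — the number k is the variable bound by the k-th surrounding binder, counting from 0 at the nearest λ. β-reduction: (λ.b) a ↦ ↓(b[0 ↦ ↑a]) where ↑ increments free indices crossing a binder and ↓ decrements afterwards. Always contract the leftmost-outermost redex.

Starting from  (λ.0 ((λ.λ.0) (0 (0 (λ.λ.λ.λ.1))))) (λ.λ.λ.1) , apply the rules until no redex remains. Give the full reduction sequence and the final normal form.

  start: (λ.0 ((λ.λ.0) (0 (0 (λ.λ.λ.λ.1))))) (λ.λ.λ.1)
  step 1: (λ.λ.λ.1) ((λ.λ.0) ((λ.λ.λ.1) ((λ.λ.λ.1) (λ.λ.λ.λ.1))))
  step 2: λ.λ.1

Answer: normal form = λ.λ.1  (in 2 steps)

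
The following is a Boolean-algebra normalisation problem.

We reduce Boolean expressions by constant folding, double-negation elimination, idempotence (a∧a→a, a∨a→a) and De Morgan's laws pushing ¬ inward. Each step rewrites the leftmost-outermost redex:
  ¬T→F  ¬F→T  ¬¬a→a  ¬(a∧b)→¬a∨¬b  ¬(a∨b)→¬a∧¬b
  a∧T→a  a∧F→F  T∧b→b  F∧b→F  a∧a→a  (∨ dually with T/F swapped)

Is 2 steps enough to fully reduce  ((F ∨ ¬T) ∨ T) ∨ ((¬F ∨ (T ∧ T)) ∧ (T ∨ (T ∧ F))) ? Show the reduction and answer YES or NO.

Answer: YES — reaches normal form T in 2 ≤ 2 steps

Derivation:
  start: ((F ∨ ¬T) ∨ T) ∨ ((¬F ∨ (T ∧ T)) ∧ (T ∨ (T ∧ F)))
  [1] T ∨ ((¬F ∨ (T ∧ T)) ∧ (T ∨ (T ∧ F)))
  [2] T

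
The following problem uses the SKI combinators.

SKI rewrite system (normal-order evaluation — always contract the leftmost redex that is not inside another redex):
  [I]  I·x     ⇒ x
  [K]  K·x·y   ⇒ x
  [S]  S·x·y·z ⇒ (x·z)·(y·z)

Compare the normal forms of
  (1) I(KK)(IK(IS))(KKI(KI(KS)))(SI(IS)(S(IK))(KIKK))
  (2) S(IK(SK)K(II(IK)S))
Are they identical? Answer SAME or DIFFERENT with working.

Term A:
  start: I(KK)(IK(IS))(KKI(KI(KS)))(SI(IS)(S(IK))(KIKK))
  →1  KK(IK(IS))(KKI(KI(KS)))(SI(IS)(S(IK))(KIKK))
  →2  K(KKI(KI(KS)))(SI(IS)(S(IK))(KIKK))
  →3  KKI(KI(KS))
  →4  K(KI(KS))
  →5  KI

Term B:
  start: S(IK(SK)K(II(IK)S))
  →1  S(K(SK)K(II(IK)S))
  →2  S(SK(II(IK)S))
  →3  S(SK(I(IK)S))
  →4  S(SK(IKS))
  →5  S(SK(KS))

Answer: DIFFERENT — A ⇓ KI, B ⇓ S(SK(KS))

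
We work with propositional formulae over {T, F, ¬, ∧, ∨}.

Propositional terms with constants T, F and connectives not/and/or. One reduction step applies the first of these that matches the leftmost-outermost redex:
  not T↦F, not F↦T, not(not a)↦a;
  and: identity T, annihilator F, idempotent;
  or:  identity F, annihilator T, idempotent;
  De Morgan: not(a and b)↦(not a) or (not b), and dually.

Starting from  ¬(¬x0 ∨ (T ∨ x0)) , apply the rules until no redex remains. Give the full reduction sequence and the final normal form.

  start: ¬(¬x0 ∨ (T ∨ x0))
  →1  ¬¬x0 ∧ ¬(T ∨ x0)
  →2  x0 ∧ ¬(T ∨ x0)
  →3  x0 ∧ (¬T ∧ ¬x0)
  →4  x0 ∧ (F ∧ ¬x0)
  →5  x0 ∧ F
  →6  F

Answer: normal form = F  (in 6 steps)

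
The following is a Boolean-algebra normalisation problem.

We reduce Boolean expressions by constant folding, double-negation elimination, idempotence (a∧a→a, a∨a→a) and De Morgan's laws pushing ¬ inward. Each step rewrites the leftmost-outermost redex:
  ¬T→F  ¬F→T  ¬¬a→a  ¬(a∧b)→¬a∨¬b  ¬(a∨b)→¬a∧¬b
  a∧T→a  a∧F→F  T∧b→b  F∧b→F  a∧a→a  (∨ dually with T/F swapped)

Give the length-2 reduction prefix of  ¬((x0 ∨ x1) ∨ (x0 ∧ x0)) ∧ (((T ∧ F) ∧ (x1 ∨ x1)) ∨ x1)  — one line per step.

  start: ¬((x0 ∨ x1) ∨ (x0 ∧ x0)) ∧ (((T ∧ F) ∧ (x1 ∨ x1)) ∨ x1)
  step 1: (¬(x0 ∨ x1) ∧ ¬(x0 ∧ x0)) ∧ (((T ∧ F) ∧ (x1 ∨ x1)) ∨ x1)
  step 2: ((¬x0 ∧ ¬x1) ∧ ¬(x0 ∧ x0)) ∧ (((T ∧ F) ∧ (x1 ∨ x1)) ∨ x1)

Answer: after 2 steps: ((¬x0 ∧ ¬x1) ∧ ¬(x0 ∧ x0)) ∧ (((T ∧ F) ∧ (x1 ∨ x1)) ∨ x1)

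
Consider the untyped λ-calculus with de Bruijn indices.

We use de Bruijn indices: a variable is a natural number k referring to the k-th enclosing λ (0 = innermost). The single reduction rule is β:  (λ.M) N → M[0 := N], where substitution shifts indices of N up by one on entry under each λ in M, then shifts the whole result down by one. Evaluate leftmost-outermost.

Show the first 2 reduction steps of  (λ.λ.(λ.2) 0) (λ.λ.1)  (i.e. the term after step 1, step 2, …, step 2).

  start: (λ.λ.(λ.2) 0) (λ.λ.1)
  →1  λ.(λ.λ.λ.1) 0
  →2  λ.λ.λ.1

Answer: after 2 steps: λ.λ.λ.1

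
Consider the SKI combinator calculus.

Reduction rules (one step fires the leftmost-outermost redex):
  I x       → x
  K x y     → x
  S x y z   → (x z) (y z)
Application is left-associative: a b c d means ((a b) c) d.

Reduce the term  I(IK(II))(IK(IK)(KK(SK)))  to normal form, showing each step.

Answer: normal form = I  (in 4 steps)

Reduction:
  start: I(IK(II))(IK(IK)(KK(SK)))
  →1  IK(II)(IK(IK)(KK(SK)))
  →2  K(II)(IK(IK)(KK(SK)))
  →3  II
  →4  I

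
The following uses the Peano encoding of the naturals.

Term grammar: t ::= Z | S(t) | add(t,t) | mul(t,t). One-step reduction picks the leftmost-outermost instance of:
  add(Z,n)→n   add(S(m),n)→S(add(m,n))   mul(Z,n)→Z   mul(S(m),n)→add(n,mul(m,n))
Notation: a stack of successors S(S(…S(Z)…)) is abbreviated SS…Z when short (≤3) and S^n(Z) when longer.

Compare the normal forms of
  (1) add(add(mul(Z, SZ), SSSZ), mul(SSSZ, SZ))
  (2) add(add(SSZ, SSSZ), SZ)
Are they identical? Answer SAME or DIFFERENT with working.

Term A:
  start: add(add(mul(Z, SZ), SSSZ), mul(SSSZ, SZ))
  [1] add(add(Z, SSSZ), mul(SSSZ, SZ))
  [2] add(SSSZ, mul(SSSZ, SZ))
  [3] S(add(SSZ, mul(SSSZ, SZ)))
  [4] S(S(add(SZ, mul(SSSZ, SZ))))
  [5] S(S(S(add(Z, mul(SSSZ, SZ)))))
  [6] S(S(S(mul(SSSZ, SZ))))
  [7] S(S(S(add(SZ, mul(SSZ, SZ)))))
  [8] S(S(S(S(add(Z, mul(SSZ, SZ))))))
  [9] S(S(S(S(mul(SSZ, SZ)))))
  [10] S(S(S(S(add(SZ, mul(SZ, SZ))))))
  [11] S(S(S(S(S(add(Z, mul(SZ, SZ)))))))
  [12] S(S(S(S(S(mul(SZ, SZ))))))
  [13] S(S(S(S(S(add(SZ, mul(Z, SZ)))))))
  [14] S(S(S(S(S(S(add(Z, mul(Z, SZ))))))))
  [15] S(S(S(S(S(S(mul(Z, SZ)))))))
  [16] S^6(Z)

Term B:
  start: add(add(SSZ, SSSZ), SZ)
  [1] add(S(add(SZ, SSSZ)), SZ)
  [2] S(add(add(SZ, SSSZ), SZ))
  [3] S(add(S(add(Z, SSSZ)), SZ))
  [4] S(S(add(add(Z, SSSZ), SZ)))
  [5] S(S(add(SSSZ, SZ)))
  [6] S(S(S(add(SSZ, SZ))))
  [7] S(S(S(S(add(SZ, SZ)))))
  [8] S(S(S(S(S(add(Z, SZ))))))
  [9] S^6(Z)

Answer: SAME — A ⇓ S^6(Z), B ⇓ S^6(Z)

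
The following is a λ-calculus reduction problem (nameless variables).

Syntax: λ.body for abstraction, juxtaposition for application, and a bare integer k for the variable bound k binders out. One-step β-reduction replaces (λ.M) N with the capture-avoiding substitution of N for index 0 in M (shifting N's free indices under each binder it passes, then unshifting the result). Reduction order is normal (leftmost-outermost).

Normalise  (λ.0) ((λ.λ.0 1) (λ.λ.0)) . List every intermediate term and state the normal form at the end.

Answer: normal form = λ.0 (λ.λ.0)  (in 2 steps)

Derivation:
  start: (λ.0) ((λ.λ.0 1) (λ.λ.0))
  →1  (λ.λ.0 1) (λ.λ.0)
  →2  λ.0 (λ.λ.0)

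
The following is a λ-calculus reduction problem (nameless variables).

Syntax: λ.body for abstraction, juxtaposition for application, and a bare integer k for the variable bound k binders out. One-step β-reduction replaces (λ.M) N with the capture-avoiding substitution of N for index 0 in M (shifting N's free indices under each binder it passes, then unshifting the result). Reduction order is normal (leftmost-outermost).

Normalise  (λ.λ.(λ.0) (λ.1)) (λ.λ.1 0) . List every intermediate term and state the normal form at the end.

Answer: normal form = λ.λ.1  (in 2 steps)

Working:
  start: (λ.λ.(λ.0) (λ.1)) (λ.λ.1 0)
  [1] λ.(λ.0) (λ.1)
  [2] λ.λ.1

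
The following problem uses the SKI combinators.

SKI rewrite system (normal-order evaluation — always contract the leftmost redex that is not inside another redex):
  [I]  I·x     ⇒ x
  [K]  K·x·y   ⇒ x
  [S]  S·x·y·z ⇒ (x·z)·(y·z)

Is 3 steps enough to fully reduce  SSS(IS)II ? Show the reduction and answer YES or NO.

Answer: NO — after 3 steps the term is SI(S(IS)I)I, not yet normal

Derivation:
  start: SSS(IS)II
  step 1: S(IS)(S(IS))II
  step 2: ISI(S(IS)I)I
  step 3: SI(S(IS)I)I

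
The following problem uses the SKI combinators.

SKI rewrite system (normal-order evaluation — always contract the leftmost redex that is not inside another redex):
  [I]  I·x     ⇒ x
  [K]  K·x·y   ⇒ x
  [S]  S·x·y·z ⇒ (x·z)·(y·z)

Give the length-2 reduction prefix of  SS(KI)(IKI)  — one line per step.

Answer: after 2 steps: S(KI)(KI(IKI))

Working:
  start: SS(KI)(IKI)
  →1  S(IKI)(KI(IKI))
  →2  S(KI)(KI(IKI))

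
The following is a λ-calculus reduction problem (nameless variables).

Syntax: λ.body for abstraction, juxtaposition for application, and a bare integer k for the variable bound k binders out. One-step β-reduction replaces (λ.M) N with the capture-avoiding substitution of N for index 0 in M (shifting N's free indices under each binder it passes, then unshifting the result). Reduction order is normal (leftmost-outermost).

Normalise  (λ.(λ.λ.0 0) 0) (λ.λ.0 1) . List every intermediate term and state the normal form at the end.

Answer: normal form = λ.0 0  (in 2 steps)

Derivation:
  start: (λ.(λ.λ.0 0) 0) (λ.λ.0 1)
  →1  (λ.λ.0 0) (λ.λ.0 1)
  →2  λ.0 0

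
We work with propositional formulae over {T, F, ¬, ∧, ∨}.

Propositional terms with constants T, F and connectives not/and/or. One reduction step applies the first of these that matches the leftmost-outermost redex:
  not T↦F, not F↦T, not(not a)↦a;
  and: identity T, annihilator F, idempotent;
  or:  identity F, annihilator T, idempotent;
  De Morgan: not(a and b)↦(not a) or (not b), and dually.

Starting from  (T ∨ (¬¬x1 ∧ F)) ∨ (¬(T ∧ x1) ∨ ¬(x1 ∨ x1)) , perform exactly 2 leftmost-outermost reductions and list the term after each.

Answer: after 2 steps: T

Working:
  start: (T ∨ (¬¬x1 ∧ F)) ∨ (¬(T ∧ x1) ∨ ¬(x1 ∨ x1))
  step 1: T ∨ (¬(T ∧ x1) ∨ ¬(x1 ∨ x1))
  step 2: T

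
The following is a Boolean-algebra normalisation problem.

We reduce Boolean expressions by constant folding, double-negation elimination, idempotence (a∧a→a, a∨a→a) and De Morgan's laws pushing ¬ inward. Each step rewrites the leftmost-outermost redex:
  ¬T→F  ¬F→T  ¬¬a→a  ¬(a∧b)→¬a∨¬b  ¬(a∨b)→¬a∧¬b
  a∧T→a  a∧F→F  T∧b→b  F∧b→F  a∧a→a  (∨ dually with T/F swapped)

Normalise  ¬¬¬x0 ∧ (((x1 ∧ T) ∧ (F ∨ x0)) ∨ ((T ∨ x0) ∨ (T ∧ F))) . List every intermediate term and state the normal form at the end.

  start: ¬¬¬x0 ∧ (((x1 ∧ T) ∧ (F ∨ x0)) ∨ ((T ∨ x0) ∨ (T ∧ F)))
  [1] ¬x0 ∧ (((x1 ∧ T) ∧ (F ∨ x0)) ∨ ((T ∨ x0) ∨ (T ∧ F)))
  [2] ¬x0 ∧ ((x1 ∧ (F ∨ x0)) ∨ ((T ∨ x0) ∨ (T ∧ F)))
  [3] ¬x0 ∧ ((x1 ∧ x0) ∨ ((T ∨ x0) ∨ (T ∧ F)))
  [4] ¬x0 ∧ ((x1 ∧ x0) ∨ (T ∨ (T ∧ F)))
  [5] ¬x0 ∧ ((x1 ∧ x0) ∨ T)
  [6] ¬x0 ∧ T
  [7] ¬x0

Answer: normal form = ¬x0  (in 7 steps)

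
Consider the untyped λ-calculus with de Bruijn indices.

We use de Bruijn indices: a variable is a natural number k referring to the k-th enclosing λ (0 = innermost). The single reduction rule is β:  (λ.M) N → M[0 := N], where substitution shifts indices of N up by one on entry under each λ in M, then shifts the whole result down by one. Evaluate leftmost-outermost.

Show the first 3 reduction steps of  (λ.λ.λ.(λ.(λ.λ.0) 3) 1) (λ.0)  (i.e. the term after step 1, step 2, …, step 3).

Answer: after 3 steps: λ.λ.λ.0

Reduction:
  start: (λ.λ.λ.(λ.(λ.λ.0) 3) 1) (λ.0)
  [1] λ.λ.(λ.(λ.λ.0) (λ.0)) 1
  [2] λ.λ.(λ.λ.0) (λ.0)
  [3] λ.λ.λ.0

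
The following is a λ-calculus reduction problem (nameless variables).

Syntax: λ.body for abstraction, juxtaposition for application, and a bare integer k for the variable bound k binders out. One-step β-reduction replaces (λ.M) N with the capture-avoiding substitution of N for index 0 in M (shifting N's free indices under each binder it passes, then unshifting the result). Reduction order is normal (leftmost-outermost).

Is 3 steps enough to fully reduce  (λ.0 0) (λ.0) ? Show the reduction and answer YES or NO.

  start: (λ.0 0) (λ.0)
  →1  (λ.0) (λ.0)
  →2  λ.0

Answer: YES — reaches normal form λ.0 in 2 ≤ 3 steps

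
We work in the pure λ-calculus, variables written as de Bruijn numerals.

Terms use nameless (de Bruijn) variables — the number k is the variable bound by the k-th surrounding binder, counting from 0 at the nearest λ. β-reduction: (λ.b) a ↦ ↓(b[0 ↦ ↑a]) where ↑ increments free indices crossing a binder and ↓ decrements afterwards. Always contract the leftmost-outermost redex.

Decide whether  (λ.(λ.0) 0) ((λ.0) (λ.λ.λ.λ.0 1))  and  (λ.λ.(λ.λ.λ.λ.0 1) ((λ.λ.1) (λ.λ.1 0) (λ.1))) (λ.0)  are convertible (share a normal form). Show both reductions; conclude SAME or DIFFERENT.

Term A:
  start: (λ.(λ.0) 0) ((λ.0) (λ.λ.λ.λ.0 1))
  [1] (λ.0) ((λ.0) (λ.λ.λ.λ.0 1))
  [2] (λ.0) (λ.λ.λ.λ.0 1)
  [3] λ.λ.λ.λ.0 1

Term B:
  start: (λ.λ.(λ.λ.λ.λ.0 1) ((λ.λ.1) (λ.λ.1 0) (λ.1))) (λ.0)
  [1] λ.(λ.λ.λ.λ.0 1) ((λ.λ.1) (λ.λ.1 0) (λ.1))
  [2] λ.λ.λ.λ.0 1

Answer: SAME — A ⇓ λ.λ.λ.λ.0 1, B ⇓ λ.λ.λ.λ.0 1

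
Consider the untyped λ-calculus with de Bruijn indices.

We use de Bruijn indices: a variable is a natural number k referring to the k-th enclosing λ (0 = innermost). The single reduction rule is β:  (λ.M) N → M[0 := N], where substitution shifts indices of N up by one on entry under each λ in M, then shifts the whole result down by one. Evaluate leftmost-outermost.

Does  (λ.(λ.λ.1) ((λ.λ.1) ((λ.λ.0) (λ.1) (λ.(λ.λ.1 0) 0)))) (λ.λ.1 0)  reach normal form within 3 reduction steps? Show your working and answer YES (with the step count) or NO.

  start: (λ.(λ.λ.1) ((λ.λ.1) ((λ.λ.0) (λ.1) (λ.(λ.λ.1 0) 0)))) (λ.λ.1 0)
  step 1: (λ.λ.1) ((λ.λ.1) ((λ.λ.0) (λ.λ.λ.1 0) (λ.(λ.λ.1 0) 0)))
  step 2: λ.(λ.λ.1) ((λ.λ.0) (λ.λ.λ.1 0) (λ.(λ.λ.1 0) 0))
  step 3: λ.λ.(λ.λ.0) (λ.λ.λ.1 0) (λ.(λ.λ.1 0) 0)

Answer: NO — after 3 steps the term is λ.λ.(λ.λ.0) (λ.λ.λ.1 0) (λ.(λ.λ.1 0) 0), not yet normal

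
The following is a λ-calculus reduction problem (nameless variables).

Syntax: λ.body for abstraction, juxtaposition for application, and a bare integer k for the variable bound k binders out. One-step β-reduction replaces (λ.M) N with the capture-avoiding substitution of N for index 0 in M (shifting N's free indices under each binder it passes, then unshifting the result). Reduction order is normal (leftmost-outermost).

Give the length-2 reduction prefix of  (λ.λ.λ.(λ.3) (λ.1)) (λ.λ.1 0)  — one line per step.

  start: (λ.λ.λ.(λ.3) (λ.1)) (λ.λ.1 0)
  step 1: λ.λ.(λ.λ.λ.1 0) (λ.1)
  step 2: λ.λ.λ.λ.1 0

Answer: after 2 steps: λ.λ.λ.λ.1 0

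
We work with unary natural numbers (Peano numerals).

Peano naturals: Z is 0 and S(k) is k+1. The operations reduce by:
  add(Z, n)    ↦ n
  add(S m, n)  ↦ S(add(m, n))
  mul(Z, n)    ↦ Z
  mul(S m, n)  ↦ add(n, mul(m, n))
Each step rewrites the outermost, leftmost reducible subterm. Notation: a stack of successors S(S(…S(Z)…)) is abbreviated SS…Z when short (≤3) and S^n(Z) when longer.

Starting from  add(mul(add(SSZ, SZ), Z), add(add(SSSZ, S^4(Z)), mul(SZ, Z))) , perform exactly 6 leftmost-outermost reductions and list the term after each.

Answer: after 6 steps: add(mul(add(Z, SZ), Z), add(add(SSSZ, S^4(Z)), mul(SZ, Z)))

Working:
  start: add(mul(add(SSZ, SZ), Z), add(add(SSSZ, S^4(Z)), mul(SZ, Z)))
  →1  add(mul(S(add(SZ, SZ)), Z), add(add(SSSZ, S^4(Z)), mul(SZ, Z)))
  →2  add(add(Z, mul(add(SZ, SZ), Z)), add(add(SSSZ, S^4(Z)), mul(SZ, Z)))
  →3  add(mul(add(SZ, SZ), Z), add(add(SSSZ, S^4(Z)), mul(SZ, Z)))
  →4  add(mul(S(add(Z, SZ)), Z), add(add(SSSZ, S^4(Z)), mul(SZ, Z)))
  →5  add(add(Z, mul(add(Z, SZ), Z)), add(add(SSSZ, S^4(Z)), mul(SZ, Z)))
  →6  add(mul(add(Z, SZ), Z), add(add(SSSZ, S^4(Z)), mul(SZ, Z)))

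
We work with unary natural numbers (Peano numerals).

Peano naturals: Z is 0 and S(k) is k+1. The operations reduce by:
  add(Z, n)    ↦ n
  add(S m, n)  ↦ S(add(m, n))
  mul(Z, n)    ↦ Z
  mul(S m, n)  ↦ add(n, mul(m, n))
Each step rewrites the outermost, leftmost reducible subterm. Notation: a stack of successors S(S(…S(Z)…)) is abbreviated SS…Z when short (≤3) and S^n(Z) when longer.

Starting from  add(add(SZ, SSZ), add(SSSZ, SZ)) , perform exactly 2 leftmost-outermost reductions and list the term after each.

  start: add(add(SZ, SSZ), add(SSSZ, SZ))
  →1  add(S(add(Z, SSZ)), add(SSSZ, SZ))
  →2  S(add(add(Z, SSZ), add(SSSZ, SZ)))

Answer: after 2 steps: S(add(add(Z, SSZ), add(SSSZ, SZ)))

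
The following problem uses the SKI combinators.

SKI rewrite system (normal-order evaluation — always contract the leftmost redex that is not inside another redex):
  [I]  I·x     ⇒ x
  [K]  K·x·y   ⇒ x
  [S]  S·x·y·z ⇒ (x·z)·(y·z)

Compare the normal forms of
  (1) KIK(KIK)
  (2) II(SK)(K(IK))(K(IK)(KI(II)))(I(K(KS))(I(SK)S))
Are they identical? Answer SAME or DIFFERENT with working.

Answer: DIFFERENT — A ⇓ I, B ⇓ K(KS)

Derivation:
Term A:
  start: KIK(KIK)
  [1] I(KIK)
  [2] KIK
  [3] I

Term B:
  start: II(SK)(K(IK))(K(IK)(KI(II)))(I(K(KS))(I(SK)S))
  [1] I(SK)(K(IK))(K(IK)(KI(II)))(I(K(KS))(I(SK)S))
  [2] SK(K(IK))(K(IK)(KI(II)))(I(K(KS))(I(SK)S))
  [3] K(K(IK)(KI(II)))(K(IK)(K(IK)(KI(II))))(I(K(KS))(I(SK)S))
  [4] K(IK)(KI(II))(I(K(KS))(I(SK)S))
  [5] IK(I(K(KS))(I(SK)S))
  [6] K(I(K(KS))(I(SK)S))
  [7] K(K(KS)(I(SK)S))
  [8] K(KS)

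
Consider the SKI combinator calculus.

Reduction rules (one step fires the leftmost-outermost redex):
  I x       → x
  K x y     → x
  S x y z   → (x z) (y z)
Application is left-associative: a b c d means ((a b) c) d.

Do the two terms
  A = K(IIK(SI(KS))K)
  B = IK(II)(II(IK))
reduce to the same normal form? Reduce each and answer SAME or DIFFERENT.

Answer: DIFFERENT — A ⇓ K(SI(KS)), B ⇓ I

Derivation:
Term A:
  start: K(IIK(SI(KS))K)
  →1  K(IK(SI(KS))K)
  →2  K(K(SI(KS))K)
  →3  K(SI(KS))

Term B:
  start: IK(II)(II(IK))
  →1  K(II)(II(IK))
  →2  II
  →3  I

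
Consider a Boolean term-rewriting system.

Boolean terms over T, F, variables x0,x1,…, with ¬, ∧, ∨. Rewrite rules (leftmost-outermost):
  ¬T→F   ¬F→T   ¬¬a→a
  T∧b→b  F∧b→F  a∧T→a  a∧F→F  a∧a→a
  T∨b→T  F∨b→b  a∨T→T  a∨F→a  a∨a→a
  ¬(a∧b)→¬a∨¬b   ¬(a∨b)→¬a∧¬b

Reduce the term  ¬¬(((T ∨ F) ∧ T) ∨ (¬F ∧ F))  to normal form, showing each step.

  start: ¬¬(((T ∨ F) ∧ T) ∨ (¬F ∧ F))
  [1] ((T ∨ F) ∧ T) ∨ (¬F ∧ F)
  [2] (T ∨ F) ∨ (¬F ∧ F)
  [3] T ∨ (¬F ∧ F)
  [4] T

Answer: normal form = T  (in 4 steps)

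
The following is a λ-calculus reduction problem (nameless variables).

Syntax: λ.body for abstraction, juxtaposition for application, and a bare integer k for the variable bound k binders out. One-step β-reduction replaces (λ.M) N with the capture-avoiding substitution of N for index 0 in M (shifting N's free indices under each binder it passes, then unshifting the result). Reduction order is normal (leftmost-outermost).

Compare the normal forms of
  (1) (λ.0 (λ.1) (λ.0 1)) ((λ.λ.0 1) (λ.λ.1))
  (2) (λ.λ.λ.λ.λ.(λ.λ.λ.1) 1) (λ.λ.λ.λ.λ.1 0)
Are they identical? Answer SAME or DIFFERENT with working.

Answer: DIFFERENT — A ⇓ λ.λ.0 (λ.λ.1), B ⇓ λ.λ.λ.λ.λ.λ.1

Reduction:
Term A:
  start: (λ.0 (λ.1) (λ.0 1)) ((λ.λ.0 1) (λ.λ.1))
  step 1: (λ.λ.0 1) (λ.λ.1) (λ.(λ.λ.0 1) (λ.λ.1)) (λ.0 ((λ.λ.0 1) (λ.λ.1)))
  step 2: (λ.0 (λ.λ.1)) (λ.(λ.λ.0 1) (λ.λ.1)) (λ.0 ((λ.λ.0 1) (λ.λ.1)))
  step 3: (λ.(λ.λ.0 1) (λ.λ.1)) (λ.λ.1) (λ.0 ((λ.λ.0 1) (λ.λ.1)))
  step 4: (λ.λ.0 1) (λ.λ.1) (λ.0 ((λ.λ.0 1) (λ.λ.1)))
  step 5: (λ.0 (λ.λ.1)) (λ.0 ((λ.λ.0 1) (λ.λ.1)))
  step 6: (λ.0 ((λ.λ.0 1) (λ.λ.1))) (λ.λ.1)
  step 7: (λ.λ.1) ((λ.λ.0 1) (λ.λ.1))
  step 8: λ.(λ.λ.0 1) (λ.λ.1)
  step 9: λ.λ.0 (λ.λ.1)

Term B:
  start: (λ.λ.λ.λ.λ.(λ.λ.λ.1) 1) (λ.λ.λ.λ.λ.1 0)
  step 1: λ.λ.λ.λ.(λ.λ.λ.1) 1
  step 2: λ.λ.λ.λ.λ.λ.1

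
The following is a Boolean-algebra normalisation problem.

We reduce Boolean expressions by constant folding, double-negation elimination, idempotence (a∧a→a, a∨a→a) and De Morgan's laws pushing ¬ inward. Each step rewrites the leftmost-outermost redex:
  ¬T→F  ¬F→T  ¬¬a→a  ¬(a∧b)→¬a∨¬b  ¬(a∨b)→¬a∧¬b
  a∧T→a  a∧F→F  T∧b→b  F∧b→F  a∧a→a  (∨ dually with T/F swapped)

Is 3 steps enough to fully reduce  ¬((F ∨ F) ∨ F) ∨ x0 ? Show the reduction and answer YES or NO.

  start: ¬((F ∨ F) ∨ F) ∨ x0
  →1  (¬(F ∨ F) ∧ ¬F) ∨ x0
  →2  ((¬F ∧ ¬F) ∧ ¬F) ∨ x0
  →3  (¬F ∧ ¬F) ∨ x0

Answer: NO — after 3 steps the term is (¬F ∧ ¬F) ∨ x0, not yet normal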